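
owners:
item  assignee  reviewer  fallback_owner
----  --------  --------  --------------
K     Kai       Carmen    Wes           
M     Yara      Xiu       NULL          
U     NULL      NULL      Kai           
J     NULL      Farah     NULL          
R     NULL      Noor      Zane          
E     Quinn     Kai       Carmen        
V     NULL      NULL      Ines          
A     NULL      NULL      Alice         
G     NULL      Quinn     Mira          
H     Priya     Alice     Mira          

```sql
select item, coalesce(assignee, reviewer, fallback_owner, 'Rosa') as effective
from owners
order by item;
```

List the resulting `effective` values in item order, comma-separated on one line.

item=A: assignee=NULL, reviewer=NULL, fallback_owner=Alice → Alice
item=E: assignee=Quinn → Quinn
item=G: assignee=NULL, reviewer=Quinn → Quinn
item=H: assignee=Priya → Priya
item=J: assignee=NULL, reviewer=Farah → Farah
item=K: assignee=Kai → Kai
item=M: assignee=Yara → Yara
item=R: assignee=NULL, reviewer=Noor → Noor
item=U: assignee=NULL, reviewer=NULL, fallback_owner=Kai → Kai
item=V: assignee=NULL, reviewer=NULL, fallback_owner=Ines → Ines

Alice, Quinn, Quinn, Priya, Farah, Kai, Yara, Noor, Kai, Ines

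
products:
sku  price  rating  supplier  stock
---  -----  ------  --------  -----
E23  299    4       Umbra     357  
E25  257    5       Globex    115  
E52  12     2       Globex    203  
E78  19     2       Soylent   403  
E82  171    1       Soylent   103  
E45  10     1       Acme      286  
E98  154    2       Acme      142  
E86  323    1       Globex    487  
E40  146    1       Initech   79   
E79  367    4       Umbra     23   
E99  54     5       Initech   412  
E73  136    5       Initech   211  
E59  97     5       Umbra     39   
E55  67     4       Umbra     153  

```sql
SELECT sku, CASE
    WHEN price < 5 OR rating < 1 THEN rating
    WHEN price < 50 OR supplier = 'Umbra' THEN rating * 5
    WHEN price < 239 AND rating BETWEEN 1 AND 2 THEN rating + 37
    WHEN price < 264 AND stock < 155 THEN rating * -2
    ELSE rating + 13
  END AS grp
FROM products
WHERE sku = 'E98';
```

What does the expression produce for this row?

39

sku = E98: price=154, rating=2, supplier=Acme, stock=142.
price < 5 OR rating < 1 → false
price < 50 OR supplier = 'Umbra' → false
price < 239 AND rating BETWEEN 1 AND 2 → true → 39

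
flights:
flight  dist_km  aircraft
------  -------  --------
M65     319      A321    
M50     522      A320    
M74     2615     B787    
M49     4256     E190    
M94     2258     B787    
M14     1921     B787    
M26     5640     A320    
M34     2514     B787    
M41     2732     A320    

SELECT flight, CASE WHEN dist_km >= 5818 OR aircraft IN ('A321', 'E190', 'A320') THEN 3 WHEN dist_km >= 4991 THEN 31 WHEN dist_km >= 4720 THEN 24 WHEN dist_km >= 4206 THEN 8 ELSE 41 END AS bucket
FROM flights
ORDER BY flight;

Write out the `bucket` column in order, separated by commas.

41, 3, 41, 3, 3, 3, 3, 41, 41

flight=M14: ELSE → 41
flight=M26: dist_km >= 5818 OR aircraft IN ('A321', 'E190', 'A320') → 3
flight=M34: ELSE → 41
flight=M41: dist_km >= 5818 OR aircraft IN ('A321', 'E190', 'A320') → 3
flight=M49: dist_km >= 5818 OR aircraft IN ('A321', 'E190', 'A320') → 3
flight=M50: dist_km >= 5818 OR aircraft IN ('A321', 'E190', 'A320') → 3
flight=M65: dist_km >= 5818 OR aircraft IN ('A321', 'E190', 'A320') → 3
flight=M74: ELSE → 41
flight=M94: ELSE → 41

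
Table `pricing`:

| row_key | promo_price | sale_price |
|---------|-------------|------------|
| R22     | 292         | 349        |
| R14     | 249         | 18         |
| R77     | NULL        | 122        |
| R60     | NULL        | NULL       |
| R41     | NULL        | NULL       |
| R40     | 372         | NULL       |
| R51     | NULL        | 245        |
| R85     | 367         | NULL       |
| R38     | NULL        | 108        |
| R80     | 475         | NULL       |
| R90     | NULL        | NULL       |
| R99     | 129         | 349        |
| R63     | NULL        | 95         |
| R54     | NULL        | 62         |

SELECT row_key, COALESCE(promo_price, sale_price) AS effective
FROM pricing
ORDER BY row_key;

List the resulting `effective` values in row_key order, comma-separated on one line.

249, 292, 108, 372, NULL, 245, 62, NULL, 95, 122, 475, 367, NULL, 129

row_key=R14: promo_price=249 → 249
row_key=R22: promo_price=292 → 292
row_key=R38: promo_price=NULL, sale_price=108 → 108
row_key=R40: promo_price=372 → 372
row_key=R41: promo_price=NULL, sale_price=NULL (all NULL) → NULL
row_key=R51: promo_price=NULL, sale_price=245 → 245
row_key=R54: promo_price=NULL, sale_price=62 → 62
row_key=R60: promo_price=NULL, sale_price=NULL (all NULL) → NULL
row_key=R63: promo_price=NULL, sale_price=95 → 95
row_key=R77: promo_price=NULL, sale_price=122 → 122
row_key=R80: promo_price=475 → 475
row_key=R85: promo_price=367 → 367
row_key=R90: promo_price=NULL, sale_price=NULL (all NULL) → NULL
row_key=R99: promo_price=129 → 129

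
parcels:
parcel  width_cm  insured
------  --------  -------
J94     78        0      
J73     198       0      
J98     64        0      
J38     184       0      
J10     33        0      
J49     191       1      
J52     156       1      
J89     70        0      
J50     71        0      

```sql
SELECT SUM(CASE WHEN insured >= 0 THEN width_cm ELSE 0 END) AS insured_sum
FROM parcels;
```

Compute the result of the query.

parcel=J94: ✓ → 78
parcel=J73: ✓ → 198
parcel=J98: ✓ → 64
parcel=J38: ✓ → 184
parcel=J10: ✓ → 33
parcel=J49: ✓ → 191
parcel=J52: ✓ → 156
parcel=J89: ✓ → 70
parcel=J50: ✓ → 71
insured_sum = 78 + 198 + 64 + 184 + 33 + 191 + 156 + 70 + 71 = 1045

1045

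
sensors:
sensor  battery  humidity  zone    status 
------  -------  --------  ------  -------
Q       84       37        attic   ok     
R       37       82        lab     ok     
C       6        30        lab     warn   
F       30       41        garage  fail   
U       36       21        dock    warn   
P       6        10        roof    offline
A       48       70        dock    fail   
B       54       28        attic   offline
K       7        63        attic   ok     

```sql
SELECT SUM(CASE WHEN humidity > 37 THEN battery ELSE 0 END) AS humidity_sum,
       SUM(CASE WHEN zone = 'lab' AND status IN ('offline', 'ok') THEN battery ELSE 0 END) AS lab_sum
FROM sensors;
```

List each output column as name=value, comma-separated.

[humidity_sum: humidity > 37]
sensor=Q: ✗
sensor=R: ✓ → 37
sensor=C: ✗
sensor=F: ✓ → 30
sensor=U: ✗
sensor=P: ✗
sensor=A: ✓ → 48
sensor=B: ✗
sensor=K: ✓ → 7
humidity_sum = 37 + 30 + 48 + 7 = 122
—
[lab_sum: zone = 'lab' AND status IN ('offline', 'ok')]
sensor=Q: ✗
sensor=R: ✓ → 37
sensor=C: ✗
sensor=F: ✗
sensor=U: ✗
sensor=P: ✗
sensor=A: ✗
sensor=B: ✗
sensor=K: ✗
lab_sum = 37

humidity_sum=122, lab_sum=37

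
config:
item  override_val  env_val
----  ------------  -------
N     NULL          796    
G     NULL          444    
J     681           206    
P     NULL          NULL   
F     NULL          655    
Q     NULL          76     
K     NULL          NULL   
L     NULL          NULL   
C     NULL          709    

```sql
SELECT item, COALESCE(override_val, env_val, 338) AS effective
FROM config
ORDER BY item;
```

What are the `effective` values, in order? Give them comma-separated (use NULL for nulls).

item=C: override_val=NULL, env_val=709 → 709
item=F: override_val=NULL, env_val=655 → 655
item=G: override_val=NULL, env_val=444 → 444
item=J: override_val=681 → 681
item=K: override_val=NULL, env_val=NULL, → literal 338 → 338
item=L: override_val=NULL, env_val=NULL, → literal 338 → 338
item=N: override_val=NULL, env_val=796 → 796
item=P: override_val=NULL, env_val=NULL, → literal 338 → 338
item=Q: override_val=NULL, env_val=76 → 76

709, 655, 444, 681, 338, 338, 796, 338, 76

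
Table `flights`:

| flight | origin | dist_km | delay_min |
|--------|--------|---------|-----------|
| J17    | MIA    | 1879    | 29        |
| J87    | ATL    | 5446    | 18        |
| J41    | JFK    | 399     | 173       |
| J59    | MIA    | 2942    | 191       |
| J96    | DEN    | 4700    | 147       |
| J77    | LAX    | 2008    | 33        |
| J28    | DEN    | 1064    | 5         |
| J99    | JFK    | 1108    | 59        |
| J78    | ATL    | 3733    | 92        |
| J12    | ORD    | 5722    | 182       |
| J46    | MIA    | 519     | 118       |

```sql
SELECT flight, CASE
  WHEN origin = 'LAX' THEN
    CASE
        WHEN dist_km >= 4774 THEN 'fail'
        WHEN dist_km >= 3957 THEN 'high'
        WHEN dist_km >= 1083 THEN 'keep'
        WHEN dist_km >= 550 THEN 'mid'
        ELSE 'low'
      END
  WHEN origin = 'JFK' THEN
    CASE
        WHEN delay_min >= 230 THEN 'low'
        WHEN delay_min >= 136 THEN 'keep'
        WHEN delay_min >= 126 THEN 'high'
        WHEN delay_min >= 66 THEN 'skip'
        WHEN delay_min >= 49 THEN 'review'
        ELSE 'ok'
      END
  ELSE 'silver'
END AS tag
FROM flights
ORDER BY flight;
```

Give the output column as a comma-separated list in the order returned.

flight=J12: origin='ORD' → outer ELSE → silver
flight=J17: origin='MIA' → outer ELSE → silver
flight=J28: origin='DEN' → outer ELSE → silver
flight=J41: origin='JFK' → inner[delay_min >= 136] → keep
flight=J46: origin='MIA' → outer ELSE → silver
flight=J59: origin='MIA' → outer ELSE → silver
flight=J77: origin='LAX' → inner[dist_km >= 1083] → keep
flight=J78: origin='ATL' → outer ELSE → silver
flight=J87: origin='ATL' → outer ELSE → silver
flight=J96: origin='DEN' → outer ELSE → silver
flight=J99: origin='JFK' → inner[delay_min >= 49] → review

silver, silver, silver, keep, silver, silver, keep, silver, silver, silver, review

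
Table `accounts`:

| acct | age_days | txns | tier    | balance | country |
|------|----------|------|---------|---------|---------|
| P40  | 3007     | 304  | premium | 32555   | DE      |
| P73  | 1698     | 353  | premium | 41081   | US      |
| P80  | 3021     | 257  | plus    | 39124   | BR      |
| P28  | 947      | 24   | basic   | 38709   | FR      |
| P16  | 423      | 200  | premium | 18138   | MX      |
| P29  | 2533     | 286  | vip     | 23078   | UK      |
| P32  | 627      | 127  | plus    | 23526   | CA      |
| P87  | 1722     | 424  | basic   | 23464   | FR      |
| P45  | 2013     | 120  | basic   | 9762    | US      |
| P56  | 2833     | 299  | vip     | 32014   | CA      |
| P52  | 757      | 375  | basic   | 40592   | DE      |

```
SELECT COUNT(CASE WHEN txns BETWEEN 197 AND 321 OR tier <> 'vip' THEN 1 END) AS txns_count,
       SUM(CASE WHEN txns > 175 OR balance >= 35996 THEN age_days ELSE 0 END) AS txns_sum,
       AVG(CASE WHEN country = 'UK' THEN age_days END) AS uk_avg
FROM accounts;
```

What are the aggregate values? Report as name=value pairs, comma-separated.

[txns_count: txns BETWEEN 197 AND 321 OR tier <> 'vip']
acct=P40: ✓ → 1
acct=P73: ✓ → 1
acct=P80: ✓ → 1
acct=P28: ✓ → 1
acct=P16: ✓ → 1
acct=P29: ✓ → 1
acct=P32: ✓ → 1
acct=P87: ✓ → 1
acct=P45: ✓ → 1
acct=P56: ✓ → 1
acct=P52: ✓ → 1
txns_count = COUNT(1, 1, 1, 1, 1, 1, 1, 1, 1, 1, 1) = 11
—
[txns_sum: txns > 175 OR balance >= 35996]
acct=P40: ✓ → 3007
acct=P73: ✓ → 1698
acct=P80: ✓ → 3021
acct=P28: ✓ → 947
acct=P16: ✓ → 423
acct=P29: ✓ → 2533
acct=P32: ✗
acct=P87: ✓ → 1722
acct=P45: ✗
acct=P56: ✓ → 2833
acct=P52: ✓ → 757
txns_sum = 3007 + 1698 + 3021 + 947 + 423 + 2533 + 1722 + 2833 + 757 = 16941
—
[uk_avg: country = 'UK']
acct=P40: ✗
acct=P73: ✗
acct=P80: ✗
acct=P28: ✗
acct=P16: ✗
acct=P29: ✓ → 2533
acct=P32: ✗
acct=P87: ✗
acct=P45: ✗
acct=P56: ✗
acct=P52: ✗
uk_avg = 2533

txns_count=11, txns_sum=16941, uk_avg=2533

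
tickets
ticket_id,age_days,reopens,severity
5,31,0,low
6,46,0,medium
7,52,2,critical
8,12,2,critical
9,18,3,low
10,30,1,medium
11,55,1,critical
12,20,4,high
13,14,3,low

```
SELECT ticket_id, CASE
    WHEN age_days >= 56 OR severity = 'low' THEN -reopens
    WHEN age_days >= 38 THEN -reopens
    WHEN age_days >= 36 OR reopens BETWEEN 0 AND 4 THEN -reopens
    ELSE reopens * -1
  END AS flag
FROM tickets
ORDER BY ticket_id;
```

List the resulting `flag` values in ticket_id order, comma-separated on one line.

ticket_id=5: age_days >= 56 OR severity = 'low' → 0
ticket_id=6: age_days >= 38 → 0
ticket_id=7: age_days >= 38 → -2
ticket_id=8: age_days >= 36 OR reopens BETWEEN 0 AND 4 → -2
ticket_id=9: age_days >= 56 OR severity = 'low' → -3
ticket_id=10: age_days >= 36 OR reopens BETWEEN 0 AND 4 → -1
ticket_id=11: age_days >= 38 → -1
ticket_id=12: age_days >= 36 OR reopens BETWEEN 0 AND 4 → -4
ticket_id=13: age_days >= 56 OR severity = 'low' → -3

0, 0, -2, -2, -3, -1, -1, -4, -3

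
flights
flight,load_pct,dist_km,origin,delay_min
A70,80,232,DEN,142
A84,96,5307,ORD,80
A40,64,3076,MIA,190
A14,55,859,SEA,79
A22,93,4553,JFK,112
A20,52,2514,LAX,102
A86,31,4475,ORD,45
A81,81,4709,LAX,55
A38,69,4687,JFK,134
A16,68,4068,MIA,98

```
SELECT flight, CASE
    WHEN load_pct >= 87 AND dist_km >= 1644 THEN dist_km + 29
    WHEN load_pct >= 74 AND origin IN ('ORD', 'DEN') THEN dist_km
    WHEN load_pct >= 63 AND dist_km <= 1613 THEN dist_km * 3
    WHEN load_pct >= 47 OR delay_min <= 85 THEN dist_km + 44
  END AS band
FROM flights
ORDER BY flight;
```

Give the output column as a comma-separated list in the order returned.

903, 4112, 2558, 4582, 4731, 3120, 232, 4753, 5336, 4519

flight=A14: load_pct >= 47 OR delay_min <= 85 → 903
flight=A16: load_pct >= 47 OR delay_min <= 85 → 4112
flight=A20: load_pct >= 47 OR delay_min <= 85 → 2558
flight=A22: load_pct >= 87 AND dist_km >= 1644 → 4582
flight=A38: load_pct >= 47 OR delay_min <= 85 → 4731
flight=A40: load_pct >= 47 OR delay_min <= 85 → 3120
flight=A70: load_pct >= 74 AND origin IN ('ORD', 'DEN') → 232
flight=A81: load_pct >= 47 OR delay_min <= 85 → 4753
flight=A84: load_pct >= 87 AND dist_km >= 1644 → 5336
flight=A86: load_pct >= 47 OR delay_min <= 85 → 4519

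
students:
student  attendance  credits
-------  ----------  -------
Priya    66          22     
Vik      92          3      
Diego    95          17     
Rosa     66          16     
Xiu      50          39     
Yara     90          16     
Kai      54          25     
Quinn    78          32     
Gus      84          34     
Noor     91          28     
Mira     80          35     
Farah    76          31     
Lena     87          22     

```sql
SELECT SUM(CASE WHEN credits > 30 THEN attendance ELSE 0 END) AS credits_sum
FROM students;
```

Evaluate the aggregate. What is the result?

student=Priya: ✗
student=Vik: ✗
student=Diego: ✗
student=Rosa: ✗
student=Xiu: ✓ → 50
student=Yara: ✗
student=Kai: ✗
student=Quinn: ✓ → 78
student=Gus: ✓ → 84
student=Noor: ✗
student=Mira: ✓ → 80
student=Farah: ✓ → 76
student=Lena: ✗
credits_sum = 50 + 78 + 84 + 80 + 76 = 368

368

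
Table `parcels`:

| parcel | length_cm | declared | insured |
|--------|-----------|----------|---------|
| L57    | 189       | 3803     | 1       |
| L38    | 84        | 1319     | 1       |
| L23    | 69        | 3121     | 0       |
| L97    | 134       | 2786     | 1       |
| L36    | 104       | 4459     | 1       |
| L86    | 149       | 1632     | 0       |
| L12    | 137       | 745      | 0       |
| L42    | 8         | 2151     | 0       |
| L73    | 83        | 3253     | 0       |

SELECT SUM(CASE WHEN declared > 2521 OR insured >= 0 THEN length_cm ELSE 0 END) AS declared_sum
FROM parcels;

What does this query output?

parcel=L57: ✓ → 189
parcel=L38: ✓ → 84
parcel=L23: ✓ → 69
parcel=L97: ✓ → 134
parcel=L36: ✓ → 104
parcel=L86: ✓ → 149
parcel=L12: ✓ → 137
parcel=L42: ✓ → 8
parcel=L73: ✓ → 83
declared_sum = 189 + 84 + 69 + 134 + 104 + 149 + 137 + 8 + 83 = 957

957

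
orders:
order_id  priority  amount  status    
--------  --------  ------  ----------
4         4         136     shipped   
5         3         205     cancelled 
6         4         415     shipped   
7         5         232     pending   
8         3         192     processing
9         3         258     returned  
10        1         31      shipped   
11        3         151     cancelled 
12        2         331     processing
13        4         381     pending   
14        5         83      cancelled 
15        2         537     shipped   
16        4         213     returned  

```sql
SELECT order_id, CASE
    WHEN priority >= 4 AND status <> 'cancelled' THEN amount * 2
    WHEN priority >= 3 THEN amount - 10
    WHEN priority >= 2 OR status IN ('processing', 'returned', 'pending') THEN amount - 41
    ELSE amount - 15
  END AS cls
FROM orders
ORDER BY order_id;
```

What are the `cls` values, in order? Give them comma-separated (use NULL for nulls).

order_id=4: priority >= 4 AND status <> 'cancelled' → 272
order_id=5: priority >= 3 → 195
order_id=6: priority >= 4 AND status <> 'cancelled' → 830
order_id=7: priority >= 4 AND status <> 'cancelled' → 464
order_id=8: priority >= 3 → 182
order_id=9: priority >= 3 → 248
order_id=10: ELSE → 16
order_id=11: priority >= 3 → 141
order_id=12: priority >= 2 OR status IN ('processing', 'returned', 'pending') → 290
order_id=13: priority >= 4 AND status <> 'cancelled' → 762
order_id=14: priority >= 3 → 73
order_id=15: priority >= 2 OR status IN ('processing', 'returned', 'pending') → 496
order_id=16: priority >= 4 AND status <> 'cancelled' → 426

272, 195, 830, 464, 182, 248, 16, 141, 290, 762, 73, 496, 426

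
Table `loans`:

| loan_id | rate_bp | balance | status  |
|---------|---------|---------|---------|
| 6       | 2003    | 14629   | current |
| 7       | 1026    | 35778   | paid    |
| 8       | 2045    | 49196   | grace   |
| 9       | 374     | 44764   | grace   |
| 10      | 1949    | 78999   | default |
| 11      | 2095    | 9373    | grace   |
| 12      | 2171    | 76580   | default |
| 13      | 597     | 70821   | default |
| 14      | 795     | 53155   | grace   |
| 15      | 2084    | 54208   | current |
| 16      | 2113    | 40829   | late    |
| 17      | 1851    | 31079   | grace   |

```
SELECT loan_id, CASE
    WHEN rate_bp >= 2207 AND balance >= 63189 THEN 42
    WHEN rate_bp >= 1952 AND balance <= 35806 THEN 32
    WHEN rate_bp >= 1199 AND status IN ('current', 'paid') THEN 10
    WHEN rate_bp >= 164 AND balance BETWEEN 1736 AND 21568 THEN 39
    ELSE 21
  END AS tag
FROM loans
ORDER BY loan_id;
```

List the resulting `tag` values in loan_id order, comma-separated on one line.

loan_id=6: rate_bp >= 1952 AND balance <= 35806 → 32
loan_id=7: ELSE → 21
loan_id=8: ELSE → 21
loan_id=9: ELSE → 21
loan_id=10: ELSE → 21
loan_id=11: rate_bp >= 1952 AND balance <= 35806 → 32
loan_id=12: ELSE → 21
loan_id=13: ELSE → 21
loan_id=14: ELSE → 21
loan_id=15: rate_bp >= 1199 AND status IN ('current', 'paid') → 10
loan_id=16: ELSE → 21
loan_id=17: ELSE → 21

32, 21, 21, 21, 21, 32, 21, 21, 21, 10, 21, 21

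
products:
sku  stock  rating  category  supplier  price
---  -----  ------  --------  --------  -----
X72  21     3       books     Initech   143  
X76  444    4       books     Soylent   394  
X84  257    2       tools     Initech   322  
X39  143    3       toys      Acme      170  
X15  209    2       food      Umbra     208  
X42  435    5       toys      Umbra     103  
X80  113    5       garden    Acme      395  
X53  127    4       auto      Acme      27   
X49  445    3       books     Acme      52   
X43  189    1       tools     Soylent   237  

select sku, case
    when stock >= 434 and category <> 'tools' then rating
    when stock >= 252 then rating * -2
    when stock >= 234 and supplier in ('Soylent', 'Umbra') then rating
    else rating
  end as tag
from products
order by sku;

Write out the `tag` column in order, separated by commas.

sku=X15: ELSE → 2
sku=X39: ELSE → 3
sku=X42: stock >= 434 and category <> 'tools' → 5
sku=X43: ELSE → 1
sku=X49: stock >= 434 and category <> 'tools' → 3
sku=X53: ELSE → 4
sku=X72: ELSE → 3
sku=X76: stock >= 434 and category <> 'tools' → 4
sku=X80: ELSE → 5
sku=X84: stock >= 252 → -4

2, 3, 5, 1, 3, 4, 3, 4, 5, -4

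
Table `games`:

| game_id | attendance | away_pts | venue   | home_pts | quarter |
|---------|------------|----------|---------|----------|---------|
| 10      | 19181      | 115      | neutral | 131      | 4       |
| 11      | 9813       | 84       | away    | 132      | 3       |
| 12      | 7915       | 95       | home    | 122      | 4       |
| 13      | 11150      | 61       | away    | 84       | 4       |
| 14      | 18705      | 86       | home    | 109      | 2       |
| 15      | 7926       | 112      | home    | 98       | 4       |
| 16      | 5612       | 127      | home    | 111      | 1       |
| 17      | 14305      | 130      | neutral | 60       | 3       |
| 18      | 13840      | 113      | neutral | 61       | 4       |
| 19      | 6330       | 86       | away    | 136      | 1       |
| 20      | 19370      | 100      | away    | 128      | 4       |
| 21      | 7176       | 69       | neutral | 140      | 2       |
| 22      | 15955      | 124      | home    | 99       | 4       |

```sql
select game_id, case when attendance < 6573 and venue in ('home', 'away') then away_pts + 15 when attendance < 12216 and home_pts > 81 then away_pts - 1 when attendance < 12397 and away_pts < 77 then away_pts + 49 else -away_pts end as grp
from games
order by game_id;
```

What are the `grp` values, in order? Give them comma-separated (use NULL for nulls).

game_id=10: ELSE → -115
game_id=11: attendance < 12216 and home_pts > 81 → 83
game_id=12: attendance < 12216 and home_pts > 81 → 94
game_id=13: attendance < 12216 and home_pts > 81 → 60
game_id=14: ELSE → -86
game_id=15: attendance < 12216 and home_pts > 81 → 111
game_id=16: attendance < 6573 and venue in ('home', 'away') → 142
game_id=17: ELSE → -130
game_id=18: ELSE → -113
game_id=19: attendance < 6573 and venue in ('home', 'away') → 101
game_id=20: ELSE → -100
game_id=21: attendance < 12216 and home_pts > 81 → 68
game_id=22: ELSE → -124

-115, 83, 94, 60, -86, 111, 142, -130, -113, 101, -100, 68, -124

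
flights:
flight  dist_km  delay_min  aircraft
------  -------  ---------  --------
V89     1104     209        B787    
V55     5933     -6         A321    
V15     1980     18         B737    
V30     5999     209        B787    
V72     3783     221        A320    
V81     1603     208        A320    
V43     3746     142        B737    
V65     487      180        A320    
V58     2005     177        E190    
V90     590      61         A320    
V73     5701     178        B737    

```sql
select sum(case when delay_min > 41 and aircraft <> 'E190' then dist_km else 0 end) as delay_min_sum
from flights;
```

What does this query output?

flight=V89: ✓ → 1104
flight=V55: ✗
flight=V15: ✗
flight=V30: ✓ → 5999
flight=V72: ✓ → 3783
flight=V81: ✓ → 1603
flight=V43: ✓ → 3746
flight=V65: ✓ → 487
flight=V58: ✗
flight=V90: ✓ → 590
flight=V73: ✓ → 5701
delay_min_sum = 1104 + 5999 + 3783 + 1603 + 3746 + 487 + 590 + 5701 = 23013

23013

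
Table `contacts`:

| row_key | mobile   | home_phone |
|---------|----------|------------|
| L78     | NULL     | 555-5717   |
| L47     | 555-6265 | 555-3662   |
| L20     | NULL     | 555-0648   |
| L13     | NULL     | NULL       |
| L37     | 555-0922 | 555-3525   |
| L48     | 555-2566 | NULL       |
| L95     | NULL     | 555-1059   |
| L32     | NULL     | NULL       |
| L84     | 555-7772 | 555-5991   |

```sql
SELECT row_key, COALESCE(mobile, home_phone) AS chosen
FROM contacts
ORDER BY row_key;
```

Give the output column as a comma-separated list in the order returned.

NULL, 555-0648, NULL, 555-0922, 555-6265, 555-2566, 555-5717, 555-7772, 555-1059

row_key=L13: mobile=NULL, home_phone=NULL (all NULL) → NULL
row_key=L20: mobile=NULL, home_phone=555-0648 → 555-0648
row_key=L32: mobile=NULL, home_phone=NULL (all NULL) → NULL
row_key=L37: mobile=555-0922 → 555-0922
row_key=L47: mobile=555-6265 → 555-6265
row_key=L48: mobile=555-2566 → 555-2566
row_key=L78: mobile=NULL, home_phone=555-5717 → 555-5717
row_key=L84: mobile=555-7772 → 555-7772
row_key=L95: mobile=NULL, home_phone=555-1059 → 555-1059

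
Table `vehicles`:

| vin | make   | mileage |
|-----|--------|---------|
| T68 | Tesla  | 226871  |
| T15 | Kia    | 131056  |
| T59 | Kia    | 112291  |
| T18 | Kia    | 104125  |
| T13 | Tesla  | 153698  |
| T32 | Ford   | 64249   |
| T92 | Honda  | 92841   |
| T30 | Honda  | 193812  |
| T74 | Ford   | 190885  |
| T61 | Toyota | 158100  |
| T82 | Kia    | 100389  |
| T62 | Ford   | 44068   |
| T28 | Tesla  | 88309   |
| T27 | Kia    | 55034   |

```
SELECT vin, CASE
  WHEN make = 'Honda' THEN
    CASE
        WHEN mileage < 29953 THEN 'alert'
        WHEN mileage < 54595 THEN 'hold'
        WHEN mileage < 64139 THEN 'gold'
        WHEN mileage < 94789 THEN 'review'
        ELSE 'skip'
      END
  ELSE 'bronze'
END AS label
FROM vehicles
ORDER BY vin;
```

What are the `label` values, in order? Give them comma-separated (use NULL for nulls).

vin=T13: make='Tesla' → outer ELSE → bronze
vin=T15: make='Kia' → outer ELSE → bronze
vin=T18: make='Kia' → outer ELSE → bronze
vin=T27: make='Kia' → outer ELSE → bronze
vin=T28: make='Tesla' → outer ELSE → bronze
vin=T30: make='Honda' → inner[ELSE] → skip
vin=T32: make='Ford' → outer ELSE → bronze
vin=T59: make='Kia' → outer ELSE → bronze
vin=T61: make='Toyota' → outer ELSE → bronze
vin=T62: make='Ford' → outer ELSE → bronze
vin=T68: make='Tesla' → outer ELSE → bronze
vin=T74: make='Ford' → outer ELSE → bronze
vin=T82: make='Kia' → outer ELSE → bronze
vin=T92: make='Honda' → inner[mileage < 94789] → review

bronze, bronze, bronze, bronze, bronze, skip, bronze, bronze, bronze, bronze, bronze, bronze, bronze, review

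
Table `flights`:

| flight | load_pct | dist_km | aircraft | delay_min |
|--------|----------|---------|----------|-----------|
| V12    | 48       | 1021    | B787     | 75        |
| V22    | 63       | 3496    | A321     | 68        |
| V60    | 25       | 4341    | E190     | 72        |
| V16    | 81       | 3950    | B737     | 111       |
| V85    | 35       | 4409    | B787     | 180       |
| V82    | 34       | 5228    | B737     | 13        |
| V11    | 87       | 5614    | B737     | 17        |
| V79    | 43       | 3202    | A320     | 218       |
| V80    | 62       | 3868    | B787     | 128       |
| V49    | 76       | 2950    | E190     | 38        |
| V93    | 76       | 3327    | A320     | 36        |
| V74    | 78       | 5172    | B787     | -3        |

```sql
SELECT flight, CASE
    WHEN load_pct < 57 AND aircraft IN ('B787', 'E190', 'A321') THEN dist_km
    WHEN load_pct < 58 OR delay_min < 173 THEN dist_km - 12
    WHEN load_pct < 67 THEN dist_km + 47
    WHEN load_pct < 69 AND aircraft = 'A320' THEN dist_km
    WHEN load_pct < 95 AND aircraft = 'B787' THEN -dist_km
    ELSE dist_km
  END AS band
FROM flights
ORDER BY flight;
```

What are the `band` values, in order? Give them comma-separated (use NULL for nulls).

5602, 1021, 3938, 3484, 2938, 4341, 5160, 3190, 3856, 5216, 4409, 3315

flight=V11: load_pct < 58 OR delay_min < 173 → 5602
flight=V12: load_pct < 57 AND aircraft IN ('B787', 'E190', 'A321') → 1021
flight=V16: load_pct < 58 OR delay_min < 173 → 3938
flight=V22: load_pct < 58 OR delay_min < 173 → 3484
flight=V49: load_pct < 58 OR delay_min < 173 → 2938
flight=V60: load_pct < 57 AND aircraft IN ('B787', 'E190', 'A321') → 4341
flight=V74: load_pct < 58 OR delay_min < 173 → 5160
flight=V79: load_pct < 58 OR delay_min < 173 → 3190
flight=V80: load_pct < 58 OR delay_min < 173 → 3856
flight=V82: load_pct < 58 OR delay_min < 173 → 5216
flight=V85: load_pct < 57 AND aircraft IN ('B787', 'E190', 'A321') → 4409
flight=V93: load_pct < 58 OR delay_min < 173 → 3315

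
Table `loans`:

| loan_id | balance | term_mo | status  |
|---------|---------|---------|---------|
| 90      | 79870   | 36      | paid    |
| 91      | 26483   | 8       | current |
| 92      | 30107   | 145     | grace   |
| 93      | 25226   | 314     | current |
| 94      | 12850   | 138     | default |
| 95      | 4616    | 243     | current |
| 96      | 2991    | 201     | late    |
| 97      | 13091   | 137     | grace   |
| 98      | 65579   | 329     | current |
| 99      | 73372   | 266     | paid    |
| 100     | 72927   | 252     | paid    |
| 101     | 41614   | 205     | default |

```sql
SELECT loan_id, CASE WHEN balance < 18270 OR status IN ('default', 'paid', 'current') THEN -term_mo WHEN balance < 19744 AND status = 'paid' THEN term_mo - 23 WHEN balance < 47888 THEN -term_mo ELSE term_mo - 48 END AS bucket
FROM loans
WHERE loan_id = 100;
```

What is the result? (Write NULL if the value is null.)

loan_id = 100: balance=72927, term_mo=252, status=paid.
balance < 18270 OR status IN ('default', 'paid', 'current') → true → -252

-252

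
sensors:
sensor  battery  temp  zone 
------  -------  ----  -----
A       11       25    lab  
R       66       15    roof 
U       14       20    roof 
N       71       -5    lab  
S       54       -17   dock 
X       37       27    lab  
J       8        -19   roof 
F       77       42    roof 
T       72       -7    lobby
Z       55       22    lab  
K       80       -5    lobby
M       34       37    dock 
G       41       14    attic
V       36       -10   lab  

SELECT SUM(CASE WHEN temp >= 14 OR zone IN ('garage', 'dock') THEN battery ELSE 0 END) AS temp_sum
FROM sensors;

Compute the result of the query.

sensor=A: ✓ → 11
sensor=R: ✓ → 66
sensor=U: ✓ → 14
sensor=N: ✗
sensor=S: ✓ → 54
sensor=X: ✓ → 37
sensor=J: ✗
sensor=F: ✓ → 77
sensor=T: ✗
sensor=Z: ✓ → 55
sensor=K: ✗
sensor=M: ✓ → 34
sensor=G: ✓ → 41
sensor=V: ✗
temp_sum = 11 + 66 + 14 + 54 + 37 + 77 + 55 + 34 + 41 = 389

389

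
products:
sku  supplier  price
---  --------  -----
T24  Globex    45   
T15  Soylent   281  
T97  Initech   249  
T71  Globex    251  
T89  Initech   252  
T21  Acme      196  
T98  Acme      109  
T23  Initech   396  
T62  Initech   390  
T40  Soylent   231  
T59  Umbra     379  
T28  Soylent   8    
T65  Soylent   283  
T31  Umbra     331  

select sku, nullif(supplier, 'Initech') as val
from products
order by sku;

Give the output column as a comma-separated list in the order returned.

Soylent, Acme, NULL, Globex, Soylent, Umbra, Soylent, Umbra, NULL, Soylent, Globex, NULL, NULL, Acme

sku=T15: supplier=Soylent vs Initech: differ → Soylent
sku=T21: supplier=Acme vs Initech: differ → Acme
sku=T23: supplier=Initech vs Initech: equal → NULL
sku=T24: supplier=Globex vs Initech: differ → Globex
sku=T28: supplier=Soylent vs Initech: differ → Soylent
sku=T31: supplier=Umbra vs Initech: differ → Umbra
sku=T40: supplier=Soylent vs Initech: differ → Soylent
sku=T59: supplier=Umbra vs Initech: differ → Umbra
sku=T62: supplier=Initech vs Initech: equal → NULL
sku=T65: supplier=Soylent vs Initech: differ → Soylent
sku=T71: supplier=Globex vs Initech: differ → Globex
sku=T89: supplier=Initech vs Initech: equal → NULL
sku=T97: supplier=Initech vs Initech: equal → NULL
sku=T98: supplier=Acme vs Initech: differ → Acme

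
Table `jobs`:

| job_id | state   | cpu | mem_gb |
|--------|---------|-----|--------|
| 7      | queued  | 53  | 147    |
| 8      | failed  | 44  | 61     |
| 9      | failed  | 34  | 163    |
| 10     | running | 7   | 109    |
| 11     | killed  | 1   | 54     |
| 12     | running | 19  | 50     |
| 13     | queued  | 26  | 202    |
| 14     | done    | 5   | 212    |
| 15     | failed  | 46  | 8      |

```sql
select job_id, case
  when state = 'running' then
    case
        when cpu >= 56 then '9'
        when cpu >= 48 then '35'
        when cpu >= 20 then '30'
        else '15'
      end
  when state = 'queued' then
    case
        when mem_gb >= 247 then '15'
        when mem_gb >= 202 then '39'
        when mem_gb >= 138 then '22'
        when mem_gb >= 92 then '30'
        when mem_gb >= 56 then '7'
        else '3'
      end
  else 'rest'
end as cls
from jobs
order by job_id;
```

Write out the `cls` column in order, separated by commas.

22, rest, rest, 15, rest, 15, 39, rest, rest

job_id=7: state='queued' → inner[mem_gb >= 138] → 22
job_id=8: state='failed' → outer ELSE → rest
job_id=9: state='failed' → outer ELSE → rest
job_id=10: state='running' → inner[ELSE] → 15
job_id=11: state='killed' → outer ELSE → rest
job_id=12: state='running' → inner[ELSE] → 15
job_id=13: state='queued' → inner[mem_gb >= 202] → 39
job_id=14: state='done' → outer ELSE → rest
job_id=15: state='failed' → outer ELSE → rest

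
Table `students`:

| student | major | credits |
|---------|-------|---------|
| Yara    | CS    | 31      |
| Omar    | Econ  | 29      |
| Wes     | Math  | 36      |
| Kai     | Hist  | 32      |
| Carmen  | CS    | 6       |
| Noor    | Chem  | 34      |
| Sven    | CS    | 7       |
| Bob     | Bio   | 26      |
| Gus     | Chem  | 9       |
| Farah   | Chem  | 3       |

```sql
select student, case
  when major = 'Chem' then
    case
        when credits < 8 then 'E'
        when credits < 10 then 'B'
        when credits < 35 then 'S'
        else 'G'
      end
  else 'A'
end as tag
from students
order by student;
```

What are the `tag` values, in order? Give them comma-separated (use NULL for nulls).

A, A, E, B, A, S, A, A, A, A

student=Bob: major='Bio' → outer ELSE → A
student=Carmen: major='CS' → outer ELSE → A
student=Farah: major='Chem' → inner[credits < 8] → E
student=Gus: major='Chem' → inner[credits < 10] → B
student=Kai: major='Hist' → outer ELSE → A
student=Noor: major='Chem' → inner[credits < 35] → S
student=Omar: major='Econ' → outer ELSE → A
student=Sven: major='CS' → outer ELSE → A
student=Wes: major='Math' → outer ELSE → A
student=Yara: major='CS' → outer ELSE → A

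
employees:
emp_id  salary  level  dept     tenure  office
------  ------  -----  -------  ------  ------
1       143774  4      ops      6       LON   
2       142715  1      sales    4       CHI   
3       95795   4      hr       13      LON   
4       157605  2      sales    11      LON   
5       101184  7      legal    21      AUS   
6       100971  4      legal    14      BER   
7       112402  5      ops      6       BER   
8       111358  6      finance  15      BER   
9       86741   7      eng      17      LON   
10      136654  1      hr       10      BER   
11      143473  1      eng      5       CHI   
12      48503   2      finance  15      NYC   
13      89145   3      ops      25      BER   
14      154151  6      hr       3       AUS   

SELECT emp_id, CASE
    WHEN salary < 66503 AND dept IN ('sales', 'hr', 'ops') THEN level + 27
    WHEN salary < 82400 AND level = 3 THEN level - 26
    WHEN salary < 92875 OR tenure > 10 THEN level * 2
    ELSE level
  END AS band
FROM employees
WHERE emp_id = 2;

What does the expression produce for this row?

emp_id = 2: salary=142715, level=1, dept=sales, tenure=4, office=CHI.
salary < 66503 AND dept IN ('sales', 'hr', 'ops') → false
salary < 82400 AND level = 3 → false
salary < 92875 OR tenure > 10 → false
No prior WHEN matched → ELSE → 1

1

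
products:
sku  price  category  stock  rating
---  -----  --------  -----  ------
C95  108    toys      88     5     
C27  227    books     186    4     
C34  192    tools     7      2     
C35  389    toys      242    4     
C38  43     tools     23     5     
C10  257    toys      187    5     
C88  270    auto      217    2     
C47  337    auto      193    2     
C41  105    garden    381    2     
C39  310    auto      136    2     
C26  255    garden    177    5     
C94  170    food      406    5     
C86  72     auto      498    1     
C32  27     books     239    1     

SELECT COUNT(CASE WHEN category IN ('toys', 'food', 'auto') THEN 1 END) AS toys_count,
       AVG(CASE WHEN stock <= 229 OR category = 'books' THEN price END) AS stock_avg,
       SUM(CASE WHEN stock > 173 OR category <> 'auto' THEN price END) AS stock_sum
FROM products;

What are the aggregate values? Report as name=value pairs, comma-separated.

[toys_count: category IN ('toys', 'food', 'auto')]
sku=C95: ✓ → 1
sku=C27: ✗
sku=C34: ✗
sku=C35: ✓ → 1
sku=C38: ✗
sku=C10: ✓ → 1
sku=C88: ✓ → 1
sku=C47: ✓ → 1
sku=C41: ✗
sku=C39: ✓ → 1
sku=C26: ✗
sku=C94: ✓ → 1
sku=C86: ✓ → 1
sku=C32: ✗
toys_count = COUNT(1, 1, 1, 1, 1, 1, 1, 1) = 8
—
[stock_avg: stock <= 229 OR category = 'books']
sku=C95: ✓ → 108
sku=C27: ✓ → 227
sku=C34: ✓ → 192
sku=C35: ✗
sku=C38: ✓ → 43
sku=C10: ✓ → 257
sku=C88: ✓ → 270
sku=C47: ✓ → 337
sku=C41: ✗
sku=C39: ✓ → 310
sku=C26: ✓ → 255
sku=C94: ✗
sku=C86: ✗
sku=C32: ✓ → 27
stock_avg = (108 + 227 + 192 + 43 + 257 + 270 + 337 + 310 + 255 + 27) / 10 = 202.6
—
[stock_sum: stock > 173 OR category <> 'auto']
sku=C95: ✓ → 108
sku=C27: ✓ → 227
sku=C34: ✓ → 192
sku=C35: ✓ → 389
sku=C38: ✓ → 43
sku=C10: ✓ → 257
sku=C88: ✓ → 270
sku=C47: ✓ → 337
sku=C41: ✓ → 105
sku=C39: ✗
sku=C26: ✓ → 255
sku=C94: ✓ → 170
sku=C86: ✓ → 72
sku=C32: ✓ → 27
stock_sum = 108 + 227 + 192 + 389 + 43 + 257 + 270 + 337 + 105 + 255 + 170 + 72 + 27 = 2452

toys_count=8, stock_avg=202.6, stock_sum=2452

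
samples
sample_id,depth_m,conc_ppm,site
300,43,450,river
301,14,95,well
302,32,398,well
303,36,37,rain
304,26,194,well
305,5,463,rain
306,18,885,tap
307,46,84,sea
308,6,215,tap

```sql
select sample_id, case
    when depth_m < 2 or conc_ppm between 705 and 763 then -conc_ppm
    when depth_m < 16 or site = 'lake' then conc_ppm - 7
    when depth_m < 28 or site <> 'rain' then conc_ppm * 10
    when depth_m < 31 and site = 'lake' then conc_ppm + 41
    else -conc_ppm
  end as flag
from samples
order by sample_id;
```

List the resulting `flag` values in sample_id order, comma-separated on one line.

sample_id=300: depth_m < 28 or site <> 'rain' → 4500
sample_id=301: depth_m < 16 or site = 'lake' → 88
sample_id=302: depth_m < 28 or site <> 'rain' → 3980
sample_id=303: ELSE → -37
sample_id=304: depth_m < 28 or site <> 'rain' → 1940
sample_id=305: depth_m < 16 or site = 'lake' → 456
sample_id=306: depth_m < 28 or site <> 'rain' → 8850
sample_id=307: depth_m < 28 or site <> 'rain' → 840
sample_id=308: depth_m < 16 or site = 'lake' → 208

4500, 88, 3980, -37, 1940, 456, 8850, 840, 208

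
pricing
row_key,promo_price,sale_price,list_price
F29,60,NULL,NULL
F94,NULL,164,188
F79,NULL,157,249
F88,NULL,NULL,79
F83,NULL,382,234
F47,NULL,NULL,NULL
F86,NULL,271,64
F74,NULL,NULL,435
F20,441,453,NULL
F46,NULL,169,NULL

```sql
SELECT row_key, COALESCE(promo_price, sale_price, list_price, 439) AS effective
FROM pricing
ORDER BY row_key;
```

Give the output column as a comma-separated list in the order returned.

row_key=F20: promo_price=441 → 441
row_key=F29: promo_price=60 → 60
row_key=F46: promo_price=NULL, sale_price=169 → 169
row_key=F47: promo_price=NULL, sale_price=NULL, list_price=NULL, → literal 439 → 439
row_key=F74: promo_price=NULL, sale_price=NULL, list_price=435 → 435
row_key=F79: promo_price=NULL, sale_price=157 → 157
row_key=F83: promo_price=NULL, sale_price=382 → 382
row_key=F86: promo_price=NULL, sale_price=271 → 271
row_key=F88: promo_price=NULL, sale_price=NULL, list_price=79 → 79
row_key=F94: promo_price=NULL, sale_price=164 → 164

441, 60, 169, 439, 435, 157, 382, 271, 79, 164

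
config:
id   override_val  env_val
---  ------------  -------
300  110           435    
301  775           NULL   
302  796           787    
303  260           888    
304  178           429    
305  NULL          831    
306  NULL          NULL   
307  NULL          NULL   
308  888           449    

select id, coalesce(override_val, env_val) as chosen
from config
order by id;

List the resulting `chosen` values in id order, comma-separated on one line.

110, 775, 796, 260, 178, 831, NULL, NULL, 888

id=300: override_val=110 → 110
id=301: override_val=775 → 775
id=302: override_val=796 → 796
id=303: override_val=260 → 260
id=304: override_val=178 → 178
id=305: override_val=NULL, env_val=831 → 831
id=306: override_val=NULL, env_val=NULL (all NULL) → NULL
id=307: override_val=NULL, env_val=NULL (all NULL) → NULL
id=308: override_val=888 → 888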